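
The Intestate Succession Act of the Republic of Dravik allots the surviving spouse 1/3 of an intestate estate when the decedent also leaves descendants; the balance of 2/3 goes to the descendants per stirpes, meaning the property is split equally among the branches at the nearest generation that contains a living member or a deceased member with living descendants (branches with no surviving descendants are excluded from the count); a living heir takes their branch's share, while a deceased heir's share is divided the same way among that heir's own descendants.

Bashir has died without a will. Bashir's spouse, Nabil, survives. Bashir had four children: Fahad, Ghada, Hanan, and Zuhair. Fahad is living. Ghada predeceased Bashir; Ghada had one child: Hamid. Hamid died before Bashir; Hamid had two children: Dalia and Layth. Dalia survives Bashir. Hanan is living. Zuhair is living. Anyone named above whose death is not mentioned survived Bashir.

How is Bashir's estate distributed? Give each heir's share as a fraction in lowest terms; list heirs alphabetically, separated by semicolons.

Dalia 1/12; Fahad 1/6; Hanan 1/6; Layth 1/12; Nabil 1/3; Zuhair 1/6

Nabil, as surviving spouse, takes 1/3.
The remaining 2/3 passes to Bashir's descendants per stirpes.
The 2/3 is divided into 4 equal shares of 1/6 among Fahad, Ghada, Hanan, Zuhair.
Fahad is living and takes 1/6.
Ghada predeceased; the 1/6 allotted to Ghada's branch passes to Ghada's issue by representation.
Hamid's line is the sole branch at this level, so the full 1/6 passes to Hamid's issue by representation.
The 1/6 is divided into 2 equal shares of 1/12 among Dalia, Layth.
Dalia is living and takes 1/12.
Layth is living and takes 1/12.
Hanan is living and takes 1/6.
Zuhair is living and takes 1/6.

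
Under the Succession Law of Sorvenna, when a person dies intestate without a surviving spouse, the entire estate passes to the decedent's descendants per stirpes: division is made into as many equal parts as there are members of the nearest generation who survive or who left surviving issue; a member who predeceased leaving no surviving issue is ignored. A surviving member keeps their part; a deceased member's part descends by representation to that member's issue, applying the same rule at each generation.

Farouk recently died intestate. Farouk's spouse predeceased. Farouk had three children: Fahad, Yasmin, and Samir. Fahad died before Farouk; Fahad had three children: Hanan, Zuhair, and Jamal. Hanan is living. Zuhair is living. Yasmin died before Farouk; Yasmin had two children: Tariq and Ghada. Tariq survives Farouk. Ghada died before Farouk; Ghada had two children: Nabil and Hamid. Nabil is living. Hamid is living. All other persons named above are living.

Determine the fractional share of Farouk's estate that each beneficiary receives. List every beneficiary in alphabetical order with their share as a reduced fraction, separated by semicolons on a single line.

There is no surviving spouse, so the entire estate passes to Farouk's descendants per stirpes.
The estate is divided into 3 equal shares of 1/3 among Fahad, Yasmin, Samir.
Fahad predeceased; the 1/3 allotted to Fahad's branch passes to Fahad's issue by representation.
The 1/3 is divided into 3 equal shares of 1/9 among Hanan, Zuhair, Jamal.
Hanan is living and takes 1/9.
Zuhair is living and takes 1/9.
Jamal is living and takes 1/9.
Yasmin predeceased; the 1/3 allotted to Yasmin's branch passes to Yasmin's issue by representation.
The 1/3 is divided into 2 equal shares of 1/6 among Tariq, Ghada.
Tariq is living and takes 1/6.
Ghada predeceased; the 1/6 allotted to Ghada's branch passes to Ghada's issue by representation.
The 1/6 is divided into 2 equal shares of 1/12 among Nabil, Hamid.
Nabil is living and takes 1/12.
Hamid is living and takes 1/12.
Samir is living and takes 1/3.

Hamid 1/12; Hanan 1/9; Jamal 1/9; Nabil 1/12; Samir 1/3; Tariq 1/6; Zuhair 1/9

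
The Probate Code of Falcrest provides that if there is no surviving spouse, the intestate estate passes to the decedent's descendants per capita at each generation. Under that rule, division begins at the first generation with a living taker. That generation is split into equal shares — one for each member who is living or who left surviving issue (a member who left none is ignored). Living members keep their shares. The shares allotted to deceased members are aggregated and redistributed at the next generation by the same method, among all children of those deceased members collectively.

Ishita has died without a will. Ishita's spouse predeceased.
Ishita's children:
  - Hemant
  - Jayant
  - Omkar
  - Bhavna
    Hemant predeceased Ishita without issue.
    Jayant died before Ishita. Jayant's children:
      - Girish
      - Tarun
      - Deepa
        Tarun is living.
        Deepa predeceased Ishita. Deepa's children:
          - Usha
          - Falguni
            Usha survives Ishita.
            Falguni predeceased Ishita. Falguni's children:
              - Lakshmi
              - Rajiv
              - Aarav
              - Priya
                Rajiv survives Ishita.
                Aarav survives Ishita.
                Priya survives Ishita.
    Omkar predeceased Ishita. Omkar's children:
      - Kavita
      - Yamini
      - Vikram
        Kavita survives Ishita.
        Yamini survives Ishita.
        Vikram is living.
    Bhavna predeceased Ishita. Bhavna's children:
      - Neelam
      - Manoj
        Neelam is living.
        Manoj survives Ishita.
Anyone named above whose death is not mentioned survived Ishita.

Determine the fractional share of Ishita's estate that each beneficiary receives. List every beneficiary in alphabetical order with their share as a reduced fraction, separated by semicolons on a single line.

There is no surviving spouse, so the entire estate passes to Ishita's descendants per capita at each generation.
No one at generation 1 (Jayant, Omkar, Bhavna) is living; moving to the next generation.
At generation 2 (Girish, Tarun, Deepa, Kavita, Yamini, Vikram, Neelam, Manoj) there are 8 shares of (1)/8 = 1/8 each.
Living: Girish, Tarun, Kavita, Yamini, Vikram, Neelam, and Manoj — each takes 1/8.
Deceased: Deepa. That 1/8 share is carried to generation 3.
At generation 3 (Usha, Falguni) there are 2 shares of (1/8)/2 = 1/16 each.
Living: Usha — each takes 1/16.
Deceased: Falguni. That 1/16 share is carried to generation 4.
At generation 4 (Lakshmi, Rajiv, Aarav, Priya) there are 4 shares of (1/16)/4 = 1/64 each.
Living: Lakshmi, Rajiv, Aarav, and Priya — each takes 1/64.

Aarav 1/64; Girish 1/8; Kavita 1/8; Lakshmi 1/64; Manoj 1/8; Neelam 1/8; Priya 1/64; Rajiv 1/64; Tarun 1/8; Usha 1/16; Vikram 1/8; Yamini 1/8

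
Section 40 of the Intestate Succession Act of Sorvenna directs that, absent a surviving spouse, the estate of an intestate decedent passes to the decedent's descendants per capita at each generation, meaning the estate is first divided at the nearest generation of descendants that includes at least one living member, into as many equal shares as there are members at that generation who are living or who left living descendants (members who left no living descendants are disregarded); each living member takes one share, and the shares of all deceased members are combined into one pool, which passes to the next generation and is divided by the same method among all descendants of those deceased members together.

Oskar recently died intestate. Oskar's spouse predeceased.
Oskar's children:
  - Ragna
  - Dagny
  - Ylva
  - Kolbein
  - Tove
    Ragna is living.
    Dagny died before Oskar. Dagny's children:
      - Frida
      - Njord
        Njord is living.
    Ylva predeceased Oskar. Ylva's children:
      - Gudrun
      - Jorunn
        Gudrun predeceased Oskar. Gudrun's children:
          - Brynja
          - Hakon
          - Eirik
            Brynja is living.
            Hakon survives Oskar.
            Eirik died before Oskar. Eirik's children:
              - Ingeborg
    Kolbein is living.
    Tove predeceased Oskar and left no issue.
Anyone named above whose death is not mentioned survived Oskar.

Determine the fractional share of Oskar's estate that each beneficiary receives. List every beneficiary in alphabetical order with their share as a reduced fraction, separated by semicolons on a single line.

There is no surviving spouse, so the entire estate passes to Oskar's descendants per capita at each generation.
At generation 1 (Ragna, Dagny, Ylva, Kolbein) there are 4 shares of (1)/4 = 1/4 each.
Living: Ragna and Kolbein — each takes 1/4.
Deceased: Dagny and Ylva. Their combined 1/2 is pooled and carried to generation 2.
At generation 2 (Frida, Njord, Gudrun, Jorunn) there are 4 shares of (1/2)/4 = 1/8 each.
Living: Frida, Njord, and Jorunn — each takes 1/8.
Deceased: Gudrun. That 1/8 share is carried to generation 3.
At generation 3 (Brynja, Hakon, Eirik) there are 3 shares of (1/8)/3 = 1/24 each.
Living: Brynja and Hakon — each takes 1/24.
Deceased: Eirik. That 1/24 share is carried to generation 4.
At generation 4 (Ingeborg) there are 1 shares of (1/24)/1 = 1/24 each.
Living: Ingeborg — each takes 1/24.

Brynja 1/24; Frida 1/8; Hakon 1/24; Ingeborg 1/24; Jorunn 1/8; Kolbein 1/4; Njord 1/8; Ragna 1/4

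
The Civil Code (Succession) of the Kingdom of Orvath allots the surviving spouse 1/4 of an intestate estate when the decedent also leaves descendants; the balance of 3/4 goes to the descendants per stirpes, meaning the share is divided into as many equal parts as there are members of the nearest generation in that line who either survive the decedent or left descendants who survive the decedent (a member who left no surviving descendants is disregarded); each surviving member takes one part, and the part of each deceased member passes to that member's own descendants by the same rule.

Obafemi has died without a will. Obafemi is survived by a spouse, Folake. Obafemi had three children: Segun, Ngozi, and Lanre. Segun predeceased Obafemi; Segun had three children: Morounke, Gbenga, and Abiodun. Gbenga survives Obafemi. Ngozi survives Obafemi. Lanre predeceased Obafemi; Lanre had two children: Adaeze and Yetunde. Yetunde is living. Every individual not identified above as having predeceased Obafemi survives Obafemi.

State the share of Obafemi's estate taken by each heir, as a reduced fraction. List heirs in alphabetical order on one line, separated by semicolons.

Folake, as surviving spouse, takes 1/4.
The remaining 3/4 passes to Obafemi's descendants per stirpes.
The 3/4 is divided into 3 equal shares of 1/4 among Segun, Ngozi, Lanre.
Segun predeceased; the 1/4 allotted to Segun's branch passes to Segun's issue by representation.
The 1/4 is divided into 3 equal shares of 1/12 among Morounke, Gbenga, Abiodun.
Morounke is living and takes 1/12.
Gbenga is living and takes 1/12.
Abiodun is living and takes 1/12.
Ngozi is living and takes 1/4.
Lanre predeceased; the 1/4 allotted to Lanre's branch passes to Lanre's issue by representation.
The 1/4 is divided into 2 equal shares of 1/8 among Adaeze, Yetunde.
Adaeze is living and takes 1/8.
Yetunde is living and takes 1/8.

Abiodun 1/12; Adaeze 1/8; Folake 1/4; Gbenga 1/12; Morounke 1/12; Ngozi 1/4; Yetunde 1/8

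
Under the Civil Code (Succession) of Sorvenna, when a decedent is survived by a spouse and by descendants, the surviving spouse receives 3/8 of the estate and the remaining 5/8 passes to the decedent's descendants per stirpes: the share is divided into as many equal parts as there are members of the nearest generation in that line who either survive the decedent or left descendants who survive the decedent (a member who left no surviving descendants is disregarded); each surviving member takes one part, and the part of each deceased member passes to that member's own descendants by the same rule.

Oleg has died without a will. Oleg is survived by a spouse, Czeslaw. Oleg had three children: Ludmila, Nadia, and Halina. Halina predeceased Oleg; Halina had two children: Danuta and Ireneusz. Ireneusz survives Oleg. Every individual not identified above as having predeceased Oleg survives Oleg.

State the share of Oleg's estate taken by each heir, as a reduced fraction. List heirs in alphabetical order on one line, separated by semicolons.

Czeslaw 3/8; Danuta 5/48; Ireneusz 5/48; Ludmila 5/24; Nadia 5/24

Czeslaw, as surviving spouse, takes 3/8.
The remaining 5/8 passes to Oleg's descendants per stirpes.
The 5/8 is divided into 3 equal shares of 5/24 among Ludmila, Nadia, Halina.
Ludmila is living and takes 5/24.
Nadia is living and takes 5/24.
Halina predeceased; the 5/24 allotted to Halina's branch passes to Halina's issue by representation.
The 5/24 is divided into 2 equal shares of 5/48 among Danuta, Ireneusz.
Danuta is living and takes 5/48.
Ireneusz is living and takes 5/48.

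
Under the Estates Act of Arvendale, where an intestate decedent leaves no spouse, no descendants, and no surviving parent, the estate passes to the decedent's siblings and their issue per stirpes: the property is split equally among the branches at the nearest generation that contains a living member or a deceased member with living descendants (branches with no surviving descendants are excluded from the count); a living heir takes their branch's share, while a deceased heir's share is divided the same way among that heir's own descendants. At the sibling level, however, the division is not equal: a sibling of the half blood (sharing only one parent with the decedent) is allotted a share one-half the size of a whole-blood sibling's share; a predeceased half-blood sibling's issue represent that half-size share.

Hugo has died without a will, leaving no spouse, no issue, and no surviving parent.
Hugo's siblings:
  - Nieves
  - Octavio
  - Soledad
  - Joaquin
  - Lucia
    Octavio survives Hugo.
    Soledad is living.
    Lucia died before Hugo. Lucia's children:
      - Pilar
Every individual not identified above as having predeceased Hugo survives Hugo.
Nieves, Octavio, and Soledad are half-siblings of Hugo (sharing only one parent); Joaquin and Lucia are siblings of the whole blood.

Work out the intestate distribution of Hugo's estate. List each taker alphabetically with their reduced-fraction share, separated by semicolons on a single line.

Joaquin 2/7; Nieves 1/7; Octavio 1/7; Pilar 2/7; Soledad 1/7

No spouse, descendants, or parent survives, so the estate passes to Hugo's siblings per stirpes.
Half-blood siblings count for one-half the weight of whole-blood siblings at the initial division.
Dividing 1 in proportion to weights (total weight 7/2): Nieves (weight 1/2) → 1/7; Octavio (weight 1/2) → 1/7; Soledad (weight 1/2) → 1/7; Joaquin (weight 1) → 2/7; Lucia (weight 1) → 2/7.
Nieves is living and takes 1/7.
Octavio is living and takes 1/7.
Soledad is living and takes 1/7.
Joaquin is living and takes 2/7.
Lucia predeceased; the 2/7 allotted to Lucia's branch passes to Lucia's issue by representation.
Pilar is the sole taker at this level and receives the full 2/7.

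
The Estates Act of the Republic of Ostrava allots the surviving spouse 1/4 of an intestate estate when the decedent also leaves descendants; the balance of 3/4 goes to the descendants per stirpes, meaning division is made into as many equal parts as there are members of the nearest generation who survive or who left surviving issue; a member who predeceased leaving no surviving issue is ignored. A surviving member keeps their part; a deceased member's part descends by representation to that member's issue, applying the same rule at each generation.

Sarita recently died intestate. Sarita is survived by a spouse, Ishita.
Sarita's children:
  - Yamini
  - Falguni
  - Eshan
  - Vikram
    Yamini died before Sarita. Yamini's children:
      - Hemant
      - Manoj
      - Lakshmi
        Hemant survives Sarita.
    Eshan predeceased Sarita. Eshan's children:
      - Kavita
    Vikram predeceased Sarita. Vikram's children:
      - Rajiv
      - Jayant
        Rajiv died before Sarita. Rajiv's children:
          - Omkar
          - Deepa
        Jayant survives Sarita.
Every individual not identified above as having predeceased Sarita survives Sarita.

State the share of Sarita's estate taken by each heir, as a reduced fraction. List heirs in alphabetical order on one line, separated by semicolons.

Deepa 3/64; Falguni 3/16; Hemant 1/16; Ishita 1/4; Jayant 3/32; Kavita 3/16; Lakshmi 1/16; Manoj 1/16; Omkar 3/64

Ishita, as surviving spouse, takes 1/4.
The remaining 3/4 passes to Sarita's descendants per stirpes.
The 3/4 is divided into 4 equal shares of 3/16 among Yamini, Falguni, Eshan, Vikram.
Yamini predeceased; the 3/16 allotted to Yamini's branch passes to Yamini's issue by representation.
The 3/16 is divided into 3 equal shares of 1/16 among Hemant, Manoj, Lakshmi.
Hemant is living and takes 1/16.
Manoj is living and takes 1/16.
Lakshmi is living and takes 1/16.
Falguni is living and takes 3/16.
Eshan predeceased; the 3/16 allotted to Eshan's branch passes to Eshan's issue by representation.
Kavita is the sole taker at this level and receives the full 3/16.
Vikram predeceased; the 3/16 allotted to Vikram's branch passes to Vikram's issue by representation.
The 3/16 is divided into 2 equal shares of 3/32 among Rajiv, Jayant.
Rajiv predeceased; the 3/32 allotted to Rajiv's branch passes to Rajiv's issue by representation.
The 3/32 is divided into 2 equal shares of 3/64 among Omkar, Deepa.
Omkar is living and takes 3/64.
Deepa is living and takes 3/64.
Jayant is living and takes 3/32.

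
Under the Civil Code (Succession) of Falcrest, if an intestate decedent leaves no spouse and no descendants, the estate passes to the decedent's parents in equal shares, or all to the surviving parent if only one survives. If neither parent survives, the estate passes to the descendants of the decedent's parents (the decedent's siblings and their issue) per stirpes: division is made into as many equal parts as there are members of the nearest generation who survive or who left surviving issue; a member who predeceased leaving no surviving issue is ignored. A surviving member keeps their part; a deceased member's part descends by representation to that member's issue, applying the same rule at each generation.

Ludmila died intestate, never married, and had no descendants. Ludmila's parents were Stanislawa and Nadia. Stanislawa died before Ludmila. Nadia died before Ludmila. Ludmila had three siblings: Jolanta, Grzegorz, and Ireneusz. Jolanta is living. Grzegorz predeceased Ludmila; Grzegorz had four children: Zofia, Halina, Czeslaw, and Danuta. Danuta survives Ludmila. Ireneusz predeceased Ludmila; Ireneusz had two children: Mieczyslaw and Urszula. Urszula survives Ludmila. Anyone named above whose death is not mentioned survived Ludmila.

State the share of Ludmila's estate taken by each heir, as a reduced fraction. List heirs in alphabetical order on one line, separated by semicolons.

Czeslaw 1/12; Danuta 1/12; Halina 1/12; Jolanta 1/3; Mieczyslaw 1/6; Urszula 1/6; Zofia 1/12

Neither parent survives and there are no descendants, so the estate passes to Ludmila's siblings and their issue per stirpes.
The estate is divided into 3 equal shares of 1/3 among Jolanta, Grzegorz, Ireneusz.
Jolanta is living and takes 1/3.
Grzegorz predeceased; the 1/3 allotted to Grzegorz's branch passes to Grzegorz's issue by representation.
The 1/3 is divided into 4 equal shares of 1/12 among Zofia, Halina, Czeslaw, Danuta.
Zofia is living and takes 1/12.
Halina is living and takes 1/12.
Czeslaw is living and takes 1/12.
Danuta is living and takes 1/12.
Ireneusz predeceased; the 1/3 allotted to Ireneusz's branch passes to Ireneusz's issue by representation.
The 1/3 is divided into 2 equal shares of 1/6 among Mieczyslaw, Urszula.
Mieczyslaw is living and takes 1/6.
Urszula is living and takes 1/6.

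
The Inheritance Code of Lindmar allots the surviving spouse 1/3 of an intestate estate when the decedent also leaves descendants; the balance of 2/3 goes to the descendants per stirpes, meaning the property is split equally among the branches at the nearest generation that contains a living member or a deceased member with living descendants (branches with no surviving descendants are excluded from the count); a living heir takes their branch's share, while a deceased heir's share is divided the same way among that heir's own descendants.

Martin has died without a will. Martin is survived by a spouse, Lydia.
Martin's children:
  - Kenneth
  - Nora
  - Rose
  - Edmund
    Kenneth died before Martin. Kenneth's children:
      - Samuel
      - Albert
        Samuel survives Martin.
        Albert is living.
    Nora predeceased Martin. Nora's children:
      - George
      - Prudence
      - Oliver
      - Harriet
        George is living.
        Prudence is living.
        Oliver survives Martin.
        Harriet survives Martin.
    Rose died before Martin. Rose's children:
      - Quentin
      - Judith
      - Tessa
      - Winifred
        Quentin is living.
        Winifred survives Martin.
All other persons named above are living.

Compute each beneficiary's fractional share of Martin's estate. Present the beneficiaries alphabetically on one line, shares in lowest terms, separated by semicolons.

Lydia, as surviving spouse, takes 1/3.
The remaining 2/3 passes to Martin's descendants per stirpes.
The 2/3 is divided into 4 equal shares of 1/6 among Kenneth, Nora, Rose, Edmund.
Kenneth predeceased; the 1/6 allotted to Kenneth's branch passes to Kenneth's issue by representation.
The 1/6 is divided into 2 equal shares of 1/12 among Samuel, Albert.
Samuel is living and takes 1/12.
Albert is living and takes 1/12.
Nora predeceased; the 1/6 allotted to Nora's branch passes to Nora's issue by representation.
The 1/6 is divided into 4 equal shares of 1/24 among George, Prudence, Oliver, Harriet.
George is living and takes 1/24.
Prudence is living and takes 1/24.
Oliver is living and takes 1/24.
Harriet is living and takes 1/24.
Rose predeceased; the 1/6 allotted to Rose's branch passes to Rose's issue by representation.
The 1/6 is divided into 4 equal shares of 1/24 among Quentin, Judith, Tessa, Winifred.
Quentin is living and takes 1/24.
Judith is living and takes 1/24.
Tessa is living and takes 1/24.
Winifred is living and takes 1/24.
Edmund is living and takes 1/6.

Albert 1/12; Edmund 1/6; George 1/24; Harriet 1/24; Judith 1/24; Lydia 1/3; Oliver 1/24; Prudence 1/24; Quentin 1/24; Samuel 1/12; Tessa 1/24; Winifred 1/24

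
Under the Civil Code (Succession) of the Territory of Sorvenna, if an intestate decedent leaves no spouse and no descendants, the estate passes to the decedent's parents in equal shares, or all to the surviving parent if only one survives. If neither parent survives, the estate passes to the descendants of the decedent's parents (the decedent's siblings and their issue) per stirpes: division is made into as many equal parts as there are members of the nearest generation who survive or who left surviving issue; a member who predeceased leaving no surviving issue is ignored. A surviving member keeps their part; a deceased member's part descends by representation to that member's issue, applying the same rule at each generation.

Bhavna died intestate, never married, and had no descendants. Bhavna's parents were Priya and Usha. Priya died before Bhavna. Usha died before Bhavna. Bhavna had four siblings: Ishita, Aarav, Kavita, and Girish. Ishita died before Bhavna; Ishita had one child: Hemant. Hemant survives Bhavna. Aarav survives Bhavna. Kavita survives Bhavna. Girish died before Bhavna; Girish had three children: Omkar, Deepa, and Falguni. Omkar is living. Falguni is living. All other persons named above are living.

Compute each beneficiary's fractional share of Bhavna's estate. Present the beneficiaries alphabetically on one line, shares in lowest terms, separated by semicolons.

Aarav 1/4; Deepa 1/12; Falguni 1/12; Hemant 1/4; Kavita 1/4; Omkar 1/12

Neither parent survives and there are no descendants, so the estate passes to Bhavna's siblings and their issue per stirpes.
The estate is divided into 4 equal shares of 1/4 among Ishita, Aarav, Kavita, Girish.
Ishita predeceased; the 1/4 allotted to Ishita's branch passes to Ishita's issue by representation.
Hemant is the sole taker at this level and receives the full 1/4.
Aarav is living and takes 1/4.
Kavita is living and takes 1/4.
Girish predeceased; the 1/4 allotted to Girish's branch passes to Girish's issue by representation.
The 1/4 is divided into 3 equal shares of 1/12 among Omkar, Deepa, Falguni.
Omkar is living and takes 1/12.
Deepa is living and takes 1/12.
Falguni is living and takes 1/12.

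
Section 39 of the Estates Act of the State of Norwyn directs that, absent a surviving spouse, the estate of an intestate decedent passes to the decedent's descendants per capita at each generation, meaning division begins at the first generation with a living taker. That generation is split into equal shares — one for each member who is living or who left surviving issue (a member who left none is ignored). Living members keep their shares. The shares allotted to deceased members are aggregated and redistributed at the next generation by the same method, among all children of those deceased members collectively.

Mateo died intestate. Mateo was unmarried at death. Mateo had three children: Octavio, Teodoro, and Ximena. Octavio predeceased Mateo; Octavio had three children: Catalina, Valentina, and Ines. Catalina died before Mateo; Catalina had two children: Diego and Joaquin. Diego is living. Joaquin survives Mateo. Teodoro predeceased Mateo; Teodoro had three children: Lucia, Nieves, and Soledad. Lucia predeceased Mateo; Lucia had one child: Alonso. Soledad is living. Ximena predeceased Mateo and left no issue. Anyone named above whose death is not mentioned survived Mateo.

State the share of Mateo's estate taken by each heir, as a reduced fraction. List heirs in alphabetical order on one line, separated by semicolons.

Alonso 1/9; Diego 1/9; Ines 1/6; Joaquin 1/9; Nieves 1/6; Soledad 1/6; Valentina 1/6

There is no surviving spouse, so the entire estate passes to Mateo's descendants per capita at each generation.
No one at generation 1 (Octavio, Teodoro) is living; moving to the next generation.
At generation 2 (Catalina, Valentina, Ines, Lucia, Nieves, Soledad) there are 6 shares of (1)/6 = 1/6 each.
Living: Valentina, Ines, Nieves, and Soledad — each takes 1/6.
Deceased: Catalina and Lucia. Their combined 1/3 is pooled and carried to generation 3.
At generation 3 (Diego, Joaquin, Alonso) there are 3 shares of (1/3)/3 = 1/9 each.
Living: Diego, Joaquin, and Alonso — each takes 1/9.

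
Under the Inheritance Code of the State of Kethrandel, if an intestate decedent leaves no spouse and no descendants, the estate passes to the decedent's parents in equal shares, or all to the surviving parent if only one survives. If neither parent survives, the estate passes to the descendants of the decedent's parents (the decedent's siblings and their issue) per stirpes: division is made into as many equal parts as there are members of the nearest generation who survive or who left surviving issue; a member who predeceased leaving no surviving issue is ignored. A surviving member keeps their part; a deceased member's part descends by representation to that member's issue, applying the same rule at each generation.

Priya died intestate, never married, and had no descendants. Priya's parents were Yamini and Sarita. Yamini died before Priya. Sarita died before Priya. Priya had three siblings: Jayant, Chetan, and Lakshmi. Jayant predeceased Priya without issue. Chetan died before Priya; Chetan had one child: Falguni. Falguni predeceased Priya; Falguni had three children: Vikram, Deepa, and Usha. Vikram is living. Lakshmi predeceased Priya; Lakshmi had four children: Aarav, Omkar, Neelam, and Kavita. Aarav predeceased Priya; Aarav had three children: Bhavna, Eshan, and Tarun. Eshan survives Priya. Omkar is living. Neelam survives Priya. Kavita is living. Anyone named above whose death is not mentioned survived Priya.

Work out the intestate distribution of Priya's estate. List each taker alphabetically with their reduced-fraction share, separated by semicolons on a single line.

Neither parent survives and there are no descendants, so the estate passes to Priya's siblings and their issue per stirpes.
Jayant left no surviving issue, so that branch lapses and is disregarded.
The estate is divided into 2 equal shares of 1/2 among Chetan, Lakshmi.
Chetan predeceased; the 1/2 allotted to Chetan's branch passes to Chetan's issue by representation.
Falguni's line is the sole branch at this level, so the full 1/2 passes to Falguni's issue by representation.
The 1/2 is divided into 3 equal shares of 1/6 among Vikram, Deepa, Usha.
Vikram is living and takes 1/6.
Deepa is living and takes 1/6.
Usha is living and takes 1/6.
Lakshmi predeceased; the 1/2 allotted to Lakshmi's branch passes to Lakshmi's issue by representation.
The 1/2 is divided into 4 equal shares of 1/8 among Aarav, Omkar, Neelam, Kavita.
Aarav predeceased; the 1/8 allotted to Aarav's branch passes to Aarav's issue by representation.
The 1/8 is divided into 3 equal shares of 1/24 among Bhavna, Eshan, Tarun.
Bhavna is living and takes 1/24.
Eshan is living and takes 1/24.
Tarun is living and takes 1/24.
Omkar is living and takes 1/8.
Neelam is living and takes 1/8.
Kavita is living and takes 1/8.

Bhavna 1/24; Deepa 1/6; Eshan 1/24; Kavita 1/8; Neelam 1/8; Omkar 1/8; Tarun 1/24; Usha 1/6; Vikram 1/6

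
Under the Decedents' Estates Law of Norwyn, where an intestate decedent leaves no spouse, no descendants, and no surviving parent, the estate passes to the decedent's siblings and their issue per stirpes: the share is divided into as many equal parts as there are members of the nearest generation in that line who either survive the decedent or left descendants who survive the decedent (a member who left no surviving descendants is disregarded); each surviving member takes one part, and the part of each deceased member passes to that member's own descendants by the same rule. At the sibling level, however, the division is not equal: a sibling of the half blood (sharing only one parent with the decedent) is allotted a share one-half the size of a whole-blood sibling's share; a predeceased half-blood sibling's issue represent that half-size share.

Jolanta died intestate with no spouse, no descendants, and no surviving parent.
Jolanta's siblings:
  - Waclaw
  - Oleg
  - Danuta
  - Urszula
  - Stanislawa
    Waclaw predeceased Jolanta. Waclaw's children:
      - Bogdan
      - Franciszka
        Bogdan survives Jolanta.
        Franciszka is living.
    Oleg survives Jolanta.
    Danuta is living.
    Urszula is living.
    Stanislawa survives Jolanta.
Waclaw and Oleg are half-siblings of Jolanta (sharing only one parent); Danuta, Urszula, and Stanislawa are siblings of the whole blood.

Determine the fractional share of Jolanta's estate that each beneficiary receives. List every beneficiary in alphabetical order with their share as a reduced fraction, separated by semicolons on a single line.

No spouse, descendants, or parent survives, so the estate passes to Jolanta's siblings per stirpes.
Half-blood siblings count for one-half the weight of whole-blood siblings at the initial division.
Dividing 1 in proportion to weights (total weight 4): Waclaw (weight 1/2) → 1/8; Oleg (weight 1/2) → 1/8; Danuta (weight 1) → 1/4; Urszula (weight 1) → 1/4; Stanislawa (weight 1) → 1/4.
Waclaw predeceased; the 1/8 allotted to Waclaw's branch passes to Waclaw's issue by representation.
The 1/8 is divided into 2 equal shares of 1/16 among Bogdan, Franciszka.
Bogdan is living and takes 1/16.
Franciszka is living and takes 1/16.
Oleg is living and takes 1/8.
Danuta is living and takes 1/4.
Urszula is living and takes 1/4.
Stanislawa is living and takes 1/4.

Bogdan 1/16; Danuta 1/4; Franciszka 1/16; Oleg 1/8; Stanislawa 1/4; Urszula 1/4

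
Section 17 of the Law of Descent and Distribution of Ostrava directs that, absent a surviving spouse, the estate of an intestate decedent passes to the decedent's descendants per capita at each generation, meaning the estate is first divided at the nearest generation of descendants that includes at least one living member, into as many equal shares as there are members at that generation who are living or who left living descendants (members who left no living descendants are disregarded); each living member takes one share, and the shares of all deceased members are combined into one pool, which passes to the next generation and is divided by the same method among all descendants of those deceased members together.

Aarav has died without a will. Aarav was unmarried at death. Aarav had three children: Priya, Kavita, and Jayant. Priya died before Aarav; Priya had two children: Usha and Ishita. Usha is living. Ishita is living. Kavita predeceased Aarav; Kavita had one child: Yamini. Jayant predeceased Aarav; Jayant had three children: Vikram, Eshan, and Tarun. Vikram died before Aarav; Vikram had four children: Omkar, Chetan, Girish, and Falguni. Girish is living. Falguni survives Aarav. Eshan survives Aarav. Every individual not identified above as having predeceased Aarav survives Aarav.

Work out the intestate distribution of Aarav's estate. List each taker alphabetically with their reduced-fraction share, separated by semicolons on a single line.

There is no surviving spouse, so the entire estate passes to Aarav's descendants per capita at each generation.
No one at generation 1 (Priya, Kavita, Jayant) is living; moving to the next generation.
At generation 2 (Usha, Ishita, Yamini, Vikram, Eshan, Tarun) there are 6 shares of (1)/6 = 1/6 each.
Living: Usha, Ishita, Yamini, Eshan, and Tarun — each takes 1/6.
Deceased: Vikram. That 1/6 share is carried to generation 3.
At generation 3 (Omkar, Chetan, Girish, Falguni) there are 4 shares of (1/6)/4 = 1/24 each.
Living: Omkar, Chetan, Girish, and Falguni — each takes 1/24.

Chetan 1/24; Eshan 1/6; Falguni 1/24; Girish 1/24; Ishita 1/6; Omkar 1/24; Tarun 1/6; Usha 1/6; Yamini 1/6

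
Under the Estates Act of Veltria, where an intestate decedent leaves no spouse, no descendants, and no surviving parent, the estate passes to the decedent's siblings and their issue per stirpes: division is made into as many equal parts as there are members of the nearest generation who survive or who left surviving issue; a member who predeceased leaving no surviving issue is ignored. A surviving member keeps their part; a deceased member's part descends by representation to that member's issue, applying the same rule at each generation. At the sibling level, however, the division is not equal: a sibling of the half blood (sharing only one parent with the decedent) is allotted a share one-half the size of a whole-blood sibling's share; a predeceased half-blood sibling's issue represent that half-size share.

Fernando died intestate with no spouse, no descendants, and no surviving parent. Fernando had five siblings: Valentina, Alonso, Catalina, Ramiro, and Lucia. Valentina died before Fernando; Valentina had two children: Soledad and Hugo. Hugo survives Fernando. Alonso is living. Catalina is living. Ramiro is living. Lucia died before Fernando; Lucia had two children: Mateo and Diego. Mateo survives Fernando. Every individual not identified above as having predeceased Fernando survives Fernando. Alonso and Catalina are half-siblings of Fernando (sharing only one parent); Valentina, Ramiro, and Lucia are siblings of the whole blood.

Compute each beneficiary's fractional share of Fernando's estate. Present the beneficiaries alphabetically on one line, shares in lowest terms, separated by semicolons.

Alonso 1/8; Catalina 1/8; Diego 1/8; Hugo 1/8; Mateo 1/8; Ramiro 1/4; Soledad 1/8

No spouse, descendants, or parent survives, so the estate passes to Fernando's siblings per stirpes.
Half-blood siblings count for one-half the weight of whole-blood siblings at the initial division.
Dividing 1 in proportion to weights (total weight 4): Valentina (weight 1) → 1/4; Alonso (weight 1/2) → 1/8; Catalina (weight 1/2) → 1/8; Ramiro (weight 1) → 1/4; Lucia (weight 1) → 1/4.
Valentina predeceased; the 1/4 allotted to Valentina's branch passes to Valentina's issue by representation.
The 1/4 is divided into 2 equal shares of 1/8 among Soledad, Hugo.
Soledad is living and takes 1/8.
Hugo is living and takes 1/8.
Alonso is living and takes 1/8.
Catalina is living and takes 1/8.
Ramiro is living and takes 1/4.
Lucia predeceased; the 1/4 allotted to Lucia's branch passes to Lucia's issue by representation.
The 1/4 is divided into 2 equal shares of 1/8 among Mateo, Diego.
Mateo is living and takes 1/8.
Diego is living and takes 1/8.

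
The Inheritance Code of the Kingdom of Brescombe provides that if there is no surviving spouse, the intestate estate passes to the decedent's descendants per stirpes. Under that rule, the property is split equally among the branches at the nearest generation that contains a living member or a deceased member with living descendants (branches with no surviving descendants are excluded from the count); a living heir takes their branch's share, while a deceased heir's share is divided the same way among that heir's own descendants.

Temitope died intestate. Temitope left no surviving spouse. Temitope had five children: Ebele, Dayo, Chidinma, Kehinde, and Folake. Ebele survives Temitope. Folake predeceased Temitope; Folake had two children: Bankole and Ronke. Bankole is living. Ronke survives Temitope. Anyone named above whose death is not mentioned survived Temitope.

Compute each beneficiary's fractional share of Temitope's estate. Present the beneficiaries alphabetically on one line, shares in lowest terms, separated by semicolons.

There is no surviving spouse, so the entire estate passes to Temitope's descendants per stirpes.
The estate is divided into 5 equal shares of 1/5 among Ebele, Dayo, Chidinma, Kehinde, Folake.
Ebele is living and takes 1/5.
Dayo is living and takes 1/5.
Chidinma is living and takes 1/5.
Kehinde is living and takes 1/5.
Folake predeceased; the 1/5 allotted to Folake's branch passes to Folake's issue by representation.
The 1/5 is divided into 2 equal shares of 1/10 among Bankole, Ronke.
Bankole is living and takes 1/10.
Ronke is living and takes 1/10.

Bankole 1/10; Chidinma 1/5; Dayo 1/5; Ebele 1/5; Kehinde 1/5; Ronke 1/10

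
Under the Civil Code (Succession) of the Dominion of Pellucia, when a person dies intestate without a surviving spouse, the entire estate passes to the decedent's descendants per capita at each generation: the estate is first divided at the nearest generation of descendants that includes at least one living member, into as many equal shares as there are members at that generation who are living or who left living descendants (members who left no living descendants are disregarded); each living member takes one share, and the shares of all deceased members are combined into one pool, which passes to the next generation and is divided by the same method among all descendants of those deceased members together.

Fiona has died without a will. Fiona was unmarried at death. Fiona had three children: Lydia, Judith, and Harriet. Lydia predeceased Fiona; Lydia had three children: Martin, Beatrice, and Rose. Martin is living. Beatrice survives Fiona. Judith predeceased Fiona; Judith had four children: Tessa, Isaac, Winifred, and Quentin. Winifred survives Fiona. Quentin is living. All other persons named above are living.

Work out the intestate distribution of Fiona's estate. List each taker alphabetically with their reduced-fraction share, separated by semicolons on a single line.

There is no surviving spouse, so the entire estate passes to Fiona's descendants per capita at each generation.
At generation 1 (Lydia, Judith, Harriet) there are 3 shares of (1)/3 = 1/3 each.
Living: Harriet — each takes 1/3.
Deceased: Lydia and Judith. Their combined 2/3 is pooled and carried to generation 2.
At generation 2 (Martin, Beatrice, Rose, Tessa, Isaac, Winifred, Quentin) there are 7 shares of (2/3)/7 = 2/21 each.
Living: Martin, Beatrice, Rose, Tessa, Isaac, Winifred, and Quentin — each takes 2/21.

Beatrice 2/21; Harriet 1/3; Isaac 2/21; Martin 2/21; Quentin 2/21; Rose 2/21; Tessa 2/21; Winifred 2/21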